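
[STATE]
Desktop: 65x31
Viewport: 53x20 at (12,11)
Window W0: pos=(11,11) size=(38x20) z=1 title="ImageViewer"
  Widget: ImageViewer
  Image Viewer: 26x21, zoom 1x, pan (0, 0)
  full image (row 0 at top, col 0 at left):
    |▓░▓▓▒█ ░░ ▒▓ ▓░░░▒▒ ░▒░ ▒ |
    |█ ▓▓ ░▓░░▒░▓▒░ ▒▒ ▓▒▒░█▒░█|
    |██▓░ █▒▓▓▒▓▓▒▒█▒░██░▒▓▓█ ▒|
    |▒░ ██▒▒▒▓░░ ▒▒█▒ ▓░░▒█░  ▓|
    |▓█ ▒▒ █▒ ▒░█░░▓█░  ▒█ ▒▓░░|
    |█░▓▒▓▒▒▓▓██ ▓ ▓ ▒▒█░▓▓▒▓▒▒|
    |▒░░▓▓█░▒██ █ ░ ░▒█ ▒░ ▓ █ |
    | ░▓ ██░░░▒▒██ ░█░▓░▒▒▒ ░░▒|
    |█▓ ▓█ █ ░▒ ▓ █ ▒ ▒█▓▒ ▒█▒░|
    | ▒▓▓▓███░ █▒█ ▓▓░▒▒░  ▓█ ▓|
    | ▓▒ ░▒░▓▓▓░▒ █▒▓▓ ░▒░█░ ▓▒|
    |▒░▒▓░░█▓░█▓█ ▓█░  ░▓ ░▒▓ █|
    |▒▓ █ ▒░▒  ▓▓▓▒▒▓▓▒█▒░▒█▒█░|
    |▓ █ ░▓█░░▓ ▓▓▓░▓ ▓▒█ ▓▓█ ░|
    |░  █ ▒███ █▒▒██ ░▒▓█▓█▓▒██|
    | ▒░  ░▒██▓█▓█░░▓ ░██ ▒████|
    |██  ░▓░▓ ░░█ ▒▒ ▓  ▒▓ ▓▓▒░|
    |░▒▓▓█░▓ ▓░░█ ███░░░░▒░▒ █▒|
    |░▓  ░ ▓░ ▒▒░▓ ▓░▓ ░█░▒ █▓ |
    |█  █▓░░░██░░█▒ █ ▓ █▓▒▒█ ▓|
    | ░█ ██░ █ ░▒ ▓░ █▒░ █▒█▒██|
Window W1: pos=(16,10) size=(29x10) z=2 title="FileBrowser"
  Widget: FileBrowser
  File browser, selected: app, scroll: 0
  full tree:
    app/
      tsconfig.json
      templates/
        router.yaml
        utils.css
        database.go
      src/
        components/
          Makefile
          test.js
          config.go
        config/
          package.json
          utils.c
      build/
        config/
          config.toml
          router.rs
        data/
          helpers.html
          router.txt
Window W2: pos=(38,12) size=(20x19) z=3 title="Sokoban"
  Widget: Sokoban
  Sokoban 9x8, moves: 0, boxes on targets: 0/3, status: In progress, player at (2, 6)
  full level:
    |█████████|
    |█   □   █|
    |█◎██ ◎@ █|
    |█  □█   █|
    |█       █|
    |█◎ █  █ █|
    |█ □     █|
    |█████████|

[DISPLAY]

━━━━┃ FileBrowser               ┃━━━┓                
 Ima┠─────────────────────┏━━━━━━━━━━━━━━━━━━┓       
────┃> [-] app/           ┃ Sokoban          ┃       
▓░▓▓┃    tsconfig.json    ┠──────────────────┨       
█ ▓▓┃    [+] templates/   ┃█████████         ┃       
██▓░┃    [+] src/         ┃█   □   █         ┃       
▒░ █┃    [+] build/       ┃█◎██ ◎@ █         ┃       
▓█ ▒┃                     ┃█  □█   █         ┃       
█░▓▒┗━━━━━━━━━━━━━━━━━━━━━┃█       █         ┃       
▒░░▓▓█░▒██ █ ░ ░▒█ ▒░ ▓ █ ┃█◎ █  █ █         ┃       
 ░▓ ██░░░▒▒██ ░█░▓░▒▒▒ ░░▒┃█ □     █         ┃       
█▓ ▓█ █ ░▒ ▓ █ ▒ ▒█▓▒ ▒█▒░┃█████████         ┃       
 ▒▓▓▓███░ █▒█ ▓▓░▒▒░  ▓█ ▓┃Moves: 0  0/3     ┃       
 ▓▒ ░▒░▓▓▓░▒ █▒▓▓ ░▒░█░ ▓▒┃                  ┃       
▒░▒▓░░█▓░█▓█ ▓█░  ░▓ ░▒▓ █┃                  ┃       
▒▓ █ ▒░▒  ▓▓▓▒▒▓▓▒█▒░▒█▒█░┃                  ┃       
▓ █ ░▓█░░▓ ▓▓▓░▓ ▓▒█ ▓▓█ ░┃                  ┃       
░  █ ▒███ █▒▒██ ░▒▓█▓█▓▒██┃                  ┃       
 ▒░  ░▒██▓█▓█░░▓ ░██ ▒████┃                  ┃       
━━━━━━━━━━━━━━━━━━━━━━━━━━┗━━━━━━━━━━━━━━━━━━┛       


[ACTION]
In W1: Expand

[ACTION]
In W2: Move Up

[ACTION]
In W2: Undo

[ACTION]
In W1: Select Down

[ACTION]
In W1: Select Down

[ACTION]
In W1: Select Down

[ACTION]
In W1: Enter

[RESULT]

━━━━┃ FileBrowser               ┃━━━┓                
 Ima┠─────────────────────┏━━━━━━━━━━━━━━━━━━┓       
────┃  [-] app/           ┃ Sokoban          ┃       
▓░▓▓┃    tsconfig.json    ┠──────────────────┨       
█ ▓▓┃    [+] templates/   ┃█████████         ┃       
██▓░┃  > [-] src/         ┃█   □   █         ┃       
▒░ █┃      [+] components/┃█◎██ ◎@ █         ┃       
▓█ ▒┃      [+] config/    ┃█  □█   █         ┃       
█░▓▒┗━━━━━━━━━━━━━━━━━━━━━┃█       █         ┃       
▒░░▓▓█░▒██ █ ░ ░▒█ ▒░ ▓ █ ┃█◎ █  █ █         ┃       
 ░▓ ██░░░▒▒██ ░█░▓░▒▒▒ ░░▒┃█ □     █         ┃       
█▓ ▓█ █ ░▒ ▓ █ ▒ ▒█▓▒ ▒█▒░┃█████████         ┃       
 ▒▓▓▓███░ █▒█ ▓▓░▒▒░  ▓█ ▓┃Moves: 0  0/3     ┃       
 ▓▒ ░▒░▓▓▓░▒ █▒▓▓ ░▒░█░ ▓▒┃                  ┃       
▒░▒▓░░█▓░█▓█ ▓█░  ░▓ ░▒▓ █┃                  ┃       
▒▓ █ ▒░▒  ▓▓▓▒▒▓▓▒█▒░▒█▒█░┃                  ┃       
▓ █ ░▓█░░▓ ▓▓▓░▓ ▓▒█ ▓▓█ ░┃                  ┃       
░  █ ▒███ █▒▒██ ░▒▓█▓█▓▒██┃                  ┃       
 ▒░  ░▒██▓█▓█░░▓ ░██ ▒████┃                  ┃       
━━━━━━━━━━━━━━━━━━━━━━━━━━┗━━━━━━━━━━━━━━━━━━┛       


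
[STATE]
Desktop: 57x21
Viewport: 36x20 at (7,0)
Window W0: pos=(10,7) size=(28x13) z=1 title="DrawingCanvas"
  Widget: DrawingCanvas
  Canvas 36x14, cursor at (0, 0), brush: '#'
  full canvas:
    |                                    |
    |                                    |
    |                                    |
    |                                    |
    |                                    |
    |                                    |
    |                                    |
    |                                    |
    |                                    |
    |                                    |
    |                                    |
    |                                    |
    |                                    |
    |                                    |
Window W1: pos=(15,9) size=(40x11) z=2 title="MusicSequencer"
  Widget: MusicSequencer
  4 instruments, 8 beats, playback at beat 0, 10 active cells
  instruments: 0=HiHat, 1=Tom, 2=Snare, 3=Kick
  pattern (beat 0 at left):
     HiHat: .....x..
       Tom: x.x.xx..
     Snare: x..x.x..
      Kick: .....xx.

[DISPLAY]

                                    
                                    
                                    
                                    
                                    
                                    
                                    
   ┏━━━━━━━━━━━━━━━━━━━━━━━━━━┓     
   ┃ DrawingCanvas            ┃     
   ┠────┏━━━━━━━━━━━━━━━━━━━━━━━━━━━
   ┃+   ┃ MusicSequencer            
   ┃    ┠───────────────────────────
   ┃    ┃      ▼1234567             
   ┃    ┃ HiHat·····█··             
   ┃    ┃   Tom█·█·██··             
   ┃    ┃ Snare█··█·█··             
   ┃    ┃  Kick·····██·             
   ┃    ┃                           
   ┃    ┃                           
   ┗━━━━┗━━━━━━━━━━━━━━━━━━━━━━━━━━━


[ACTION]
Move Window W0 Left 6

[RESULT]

                                    
                                    
                                    
                                    
                                    
                                    
                                    
━━━━━━━━━━━━━━━━━━━━━━━━┓           
rawingCanvas            ┃           
────────┏━━━━━━━━━━━━━━━━━━━━━━━━━━━
        ┃ MusicSequencer            
        ┠───────────────────────────
        ┃      ▼1234567             
        ┃ HiHat·····█··             
        ┃   Tom█·█·██··             
        ┃ Snare█··█·█··             
        ┃  Kick·····██·             
        ┃                           
        ┃                           
━━━━━━━━┗━━━━━━━━━━━━━━━━━━━━━━━━━━━


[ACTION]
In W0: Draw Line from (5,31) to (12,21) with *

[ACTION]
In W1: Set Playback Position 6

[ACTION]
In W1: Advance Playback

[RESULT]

                                    
                                    
                                    
                                    
                                    
                                    
                                    
━━━━━━━━━━━━━━━━━━━━━━━━┓           
rawingCanvas            ┃           
────────┏━━━━━━━━━━━━━━━━━━━━━━━━━━━
        ┃ MusicSequencer            
        ┠───────────────────────────
        ┃      0123456▼             
        ┃ HiHat·····█··             
        ┃   Tom█·█·██··             
        ┃ Snare█··█·█··             
        ┃  Kick·····██·             
        ┃                           
        ┃                           
━━━━━━━━┗━━━━━━━━━━━━━━━━━━━━━━━━━━━


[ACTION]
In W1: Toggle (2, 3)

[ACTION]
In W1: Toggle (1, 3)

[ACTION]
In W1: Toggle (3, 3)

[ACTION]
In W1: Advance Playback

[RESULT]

                                    
                                    
                                    
                                    
                                    
                                    
                                    
━━━━━━━━━━━━━━━━━━━━━━━━┓           
rawingCanvas            ┃           
────────┏━━━━━━━━━━━━━━━━━━━━━━━━━━━
        ┃ MusicSequencer            
        ┠───────────────────────────
        ┃      ▼1234567             
        ┃ HiHat·····█··             
        ┃   Tom█·████··             
        ┃ Snare█····█··             
        ┃  Kick···█·██·             
        ┃                           
        ┃                           
━━━━━━━━┗━━━━━━━━━━━━━━━━━━━━━━━━━━━


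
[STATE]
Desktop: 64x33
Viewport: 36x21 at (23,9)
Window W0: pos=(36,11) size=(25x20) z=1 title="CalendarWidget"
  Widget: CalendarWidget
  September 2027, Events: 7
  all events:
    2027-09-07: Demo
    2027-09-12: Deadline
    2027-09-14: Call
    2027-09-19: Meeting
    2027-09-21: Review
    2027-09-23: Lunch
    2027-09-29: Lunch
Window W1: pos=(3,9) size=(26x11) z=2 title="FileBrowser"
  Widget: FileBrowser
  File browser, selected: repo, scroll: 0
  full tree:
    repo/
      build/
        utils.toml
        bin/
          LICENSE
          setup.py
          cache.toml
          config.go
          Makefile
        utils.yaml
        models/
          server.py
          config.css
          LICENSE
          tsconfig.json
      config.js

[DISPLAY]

━━━━━┓                              
     ┃                              
─────┨       ┏━━━━━━━━━━━━━━━━━━━━━━
     ┃       ┃ CalendarWidget       
     ┃       ┠──────────────────────
     ┃       ┃     September 2027   
     ┃       ┃Mo Tu We Th Fr Sa Su  
     ┃       ┃       1  2  3  4  5  
     ┃       ┃ 6  7*  8  9 10 11 12*
     ┃       ┃13 14* 15 16 17 18 19*
━━━━━┛       ┃20 21* 22 23* 24 25 26
             ┃27 28 29* 30          
             ┃                      
             ┃                      
             ┃                      
             ┃                      
             ┃                      
             ┃                      
             ┃                      
             ┃                      
             ┃                      


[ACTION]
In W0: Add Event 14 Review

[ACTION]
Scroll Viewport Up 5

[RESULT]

                                    
                                    
                                    
                                    
                                    
━━━━━┓                              
     ┃                              
─────┨       ┏━━━━━━━━━━━━━━━━━━━━━━
     ┃       ┃ CalendarWidget       
     ┃       ┠──────────────────────
     ┃       ┃     September 2027   
     ┃       ┃Mo Tu We Th Fr Sa Su  
     ┃       ┃       1  2  3  4  5  
     ┃       ┃ 6  7*  8  9 10 11 12*
     ┃       ┃13 14* 15 16 17 18 19*
━━━━━┛       ┃20 21* 22 23* 24 25 26
             ┃27 28 29* 30          
             ┃                      
             ┃                      
             ┃                      
             ┃                      


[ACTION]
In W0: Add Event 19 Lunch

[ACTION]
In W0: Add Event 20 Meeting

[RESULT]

                                    
                                    
                                    
                                    
                                    
━━━━━┓                              
     ┃                              
─────┨       ┏━━━━━━━━━━━━━━━━━━━━━━
     ┃       ┃ CalendarWidget       
     ┃       ┠──────────────────────
     ┃       ┃     September 2027   
     ┃       ┃Mo Tu We Th Fr Sa Su  
     ┃       ┃       1  2  3  4  5  
     ┃       ┃ 6  7*  8  9 10 11 12*
     ┃       ┃13 14* 15 16 17 18 19*
━━━━━┛       ┃20* 21* 22 23* 24 25 2
             ┃27 28 29* 30          
             ┃                      
             ┃                      
             ┃                      
             ┃                      


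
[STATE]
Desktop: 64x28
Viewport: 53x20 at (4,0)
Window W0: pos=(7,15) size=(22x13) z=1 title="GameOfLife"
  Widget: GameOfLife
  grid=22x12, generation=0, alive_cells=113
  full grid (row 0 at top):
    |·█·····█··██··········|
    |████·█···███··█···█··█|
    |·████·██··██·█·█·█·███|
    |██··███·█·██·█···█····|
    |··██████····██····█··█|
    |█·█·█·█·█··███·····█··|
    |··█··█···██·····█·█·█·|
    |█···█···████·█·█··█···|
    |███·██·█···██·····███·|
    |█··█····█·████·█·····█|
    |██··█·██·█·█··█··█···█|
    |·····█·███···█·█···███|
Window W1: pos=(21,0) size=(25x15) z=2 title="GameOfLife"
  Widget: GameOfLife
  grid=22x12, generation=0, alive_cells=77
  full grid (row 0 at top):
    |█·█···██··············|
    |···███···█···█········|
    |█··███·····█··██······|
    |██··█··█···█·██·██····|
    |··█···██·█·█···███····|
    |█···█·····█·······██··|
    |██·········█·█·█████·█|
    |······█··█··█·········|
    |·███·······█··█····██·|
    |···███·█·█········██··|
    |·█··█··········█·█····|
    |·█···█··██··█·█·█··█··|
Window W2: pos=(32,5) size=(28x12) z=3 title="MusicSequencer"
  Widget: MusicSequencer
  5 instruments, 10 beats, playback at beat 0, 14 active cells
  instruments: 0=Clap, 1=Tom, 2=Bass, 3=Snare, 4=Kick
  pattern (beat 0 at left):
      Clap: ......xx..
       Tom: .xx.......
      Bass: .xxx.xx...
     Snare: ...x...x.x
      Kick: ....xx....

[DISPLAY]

                 ┏━━━━━━━━━━━━━━━━━━━━━━━┓           
                 ┃ GameOfLife            ┃           
                 ┠───────────────────────┨           
                 ┃Gen: 0                 ┃           
                 ┃···███···█···█········ ┃           
                 ┃█··███····┏━━━━━━━━━━━━━━━━━━━━━━━━
                 ┃██··█··█··┃ MusicSequencer         
                 ┃··█···██·█┠────────────────────────
                 ┃█···█·····┃      ▼123456789        
                 ┃██········┃  Clap······██··        
                 ┃······█··█┃   Tom·██·······        
                 ┃·███······┃  Bass·███·██···        
                 ┃···███·█·█┃ Snare···█···█·█        
                 ┃·█··█·····┃  Kick····██····        
                 ┗━━━━━━━━━━┃                        
   ┏━━━━━━━━━━━━━━━━━━━━┓   ┃                        
   ┃ GameOfLife         ┃   ┗━━━━━━━━━━━━━━━━━━━━━━━━
   ┠────────────────────┨                            
   ┃Gen: 0              ┃                            
   ┃████·██··██·█·█·█·██┃                            


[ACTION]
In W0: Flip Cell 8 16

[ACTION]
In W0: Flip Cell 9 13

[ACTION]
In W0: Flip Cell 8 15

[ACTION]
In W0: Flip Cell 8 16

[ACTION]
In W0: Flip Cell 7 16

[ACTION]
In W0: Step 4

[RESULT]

                 ┏━━━━━━━━━━━━━━━━━━━━━━━┓           
                 ┃ GameOfLife            ┃           
                 ┠───────────────────────┨           
                 ┃Gen: 0                 ┃           
                 ┃···███···█···█········ ┃           
                 ┃█··███····┏━━━━━━━━━━━━━━━━━━━━━━━━
                 ┃██··█··█··┃ MusicSequencer         
                 ┃··█···██·█┠────────────────────────
                 ┃█···█·····┃      ▼123456789        
                 ┃██········┃  Clap······██··        
                 ┃······█··█┃   Tom·██·······        
                 ┃·███······┃  Bass·███·██···        
                 ┃···███·█·█┃ Snare···█···█·█        
                 ┃·█··█·····┃  Kick····██····        
                 ┗━━━━━━━━━━┃                        
   ┏━━━━━━━━━━━━━━━━━━━━┓   ┃                        
   ┃ GameOfLife         ┃   ┗━━━━━━━━━━━━━━━━━━━━━━━━
   ┠────────────────────┨                            
   ┃Gen: 4              ┃                            
   ┃█····█·█·██··██···█·┃                            


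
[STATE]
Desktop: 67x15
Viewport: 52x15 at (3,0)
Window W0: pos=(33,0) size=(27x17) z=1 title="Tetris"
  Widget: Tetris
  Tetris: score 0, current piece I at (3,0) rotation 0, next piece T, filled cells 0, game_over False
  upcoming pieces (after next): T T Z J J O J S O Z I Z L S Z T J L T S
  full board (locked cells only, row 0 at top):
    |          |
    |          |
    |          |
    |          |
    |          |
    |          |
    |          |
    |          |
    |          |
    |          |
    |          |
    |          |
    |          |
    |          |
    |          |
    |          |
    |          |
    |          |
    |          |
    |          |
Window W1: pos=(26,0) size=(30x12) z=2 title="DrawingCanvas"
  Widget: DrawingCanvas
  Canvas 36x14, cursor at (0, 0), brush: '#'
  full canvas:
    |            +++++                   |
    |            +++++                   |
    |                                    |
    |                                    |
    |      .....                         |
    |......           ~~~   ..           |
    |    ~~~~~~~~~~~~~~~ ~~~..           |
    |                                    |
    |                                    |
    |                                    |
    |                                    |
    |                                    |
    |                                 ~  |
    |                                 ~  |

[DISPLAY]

                       ┏━━━━━━━━━━━━━━━━━━━━━━━━━━━━
                       ┃ DrawingCanvas              
                       ┠────────────────────────────
                       ┃+           +++++           
                       ┃            +++++           
                       ┃                            
                       ┃                            
                       ┃      .....                 
                       ┃......           ~~~   ..   
                       ┃    ~~~~~~~~~~~~~~~ ~~~..   
                       ┃                            
                       ┗━━━━━━━━━━━━━━━━━━━━━━━━━━━━
                              ┃          │          
                              ┃          │          
                              ┃          │          


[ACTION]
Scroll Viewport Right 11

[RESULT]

            ┏━━━━━━━━━━━━━━━━━━━━━━━━━━━━┓━━━┓      
            ┃ DrawingCanvas              ┃   ┃      
            ┠────────────────────────────┨───┨      
            ┃+           +++++           ┃   ┃      
            ┃            +++++           ┃   ┃      
            ┃                            ┃   ┃      
            ┃                            ┃   ┃      
            ┃      .....                 ┃   ┃      
            ┃......           ~~~   ..   ┃   ┃      
            ┃    ~~~~~~~~~~~~~~~ ~~~..   ┃   ┃      
            ┃                            ┃   ┃      
            ┗━━━━━━━━━━━━━━━━━━━━━━━━━━━━┛   ┃      
                   ┃          │              ┃      
                   ┃          │              ┃      
                   ┃          │              ┃      


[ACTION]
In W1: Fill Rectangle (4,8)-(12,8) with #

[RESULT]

            ┏━━━━━━━━━━━━━━━━━━━━━━━━━━━━┓━━━┓      
            ┃ DrawingCanvas              ┃   ┃      
            ┠────────────────────────────┨───┨      
            ┃+           +++++           ┃   ┃      
            ┃            +++++           ┃   ┃      
            ┃                            ┃   ┃      
            ┃                            ┃   ┃      
            ┃      ..#..                 ┃   ┃      
            ┃......  #        ~~~   ..   ┃   ┃      
            ┃    ~~~~#~~~~~~~~~~ ~~~..   ┃   ┃      
            ┃        #                   ┃   ┃      
            ┗━━━━━━━━━━━━━━━━━━━━━━━━━━━━┛   ┃      
                   ┃          │              ┃      
                   ┃          │              ┃      
                   ┃          │              ┃      


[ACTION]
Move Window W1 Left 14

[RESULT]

━━━━━━━━━━━━━━━━━━━━━━━━━━━┓━━━━━━━━━━━━━━━━━┓      
DrawingCanvas              ┃                 ┃      
───────────────────────────┨─────────────────┨      
           +++++           ┃  │Next:         ┃      
           +++++           ┃  │ ▒            ┃      
                           ┃  │▒▒▒           ┃      
                           ┃  │              ┃      
     ..#..                 ┃  │              ┃      
.....  #        ~~~   ..   ┃  │              ┃      
   ~~~~#~~~~~~~~~~ ~~~..   ┃  │Score:        ┃      
       #                   ┃  │0             ┃      
━━━━━━━━━━━━━━━━━━━━━━━━━━━┛  │              ┃      
                   ┃          │              ┃      
                   ┃          │              ┃      
                   ┃          │              ┃      


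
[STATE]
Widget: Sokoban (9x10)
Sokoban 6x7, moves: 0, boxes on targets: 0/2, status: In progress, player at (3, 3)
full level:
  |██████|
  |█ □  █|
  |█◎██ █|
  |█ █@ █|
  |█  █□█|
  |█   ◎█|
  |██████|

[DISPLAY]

██████   
█ □  █   
█◎██ █   
█ █@ █   
█  █□█   
█   ◎█   
██████   
Moves: 0 
         
         


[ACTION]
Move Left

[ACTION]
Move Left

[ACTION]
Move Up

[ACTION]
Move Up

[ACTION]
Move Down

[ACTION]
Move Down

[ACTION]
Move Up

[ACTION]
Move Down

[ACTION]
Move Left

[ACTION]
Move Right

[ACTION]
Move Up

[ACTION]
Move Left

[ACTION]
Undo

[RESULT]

██████   
█ □  █   
█◎██ █   
█ █ @█   
█  █□█   
█   ◎█   
██████   
Moves: 1 
         
         


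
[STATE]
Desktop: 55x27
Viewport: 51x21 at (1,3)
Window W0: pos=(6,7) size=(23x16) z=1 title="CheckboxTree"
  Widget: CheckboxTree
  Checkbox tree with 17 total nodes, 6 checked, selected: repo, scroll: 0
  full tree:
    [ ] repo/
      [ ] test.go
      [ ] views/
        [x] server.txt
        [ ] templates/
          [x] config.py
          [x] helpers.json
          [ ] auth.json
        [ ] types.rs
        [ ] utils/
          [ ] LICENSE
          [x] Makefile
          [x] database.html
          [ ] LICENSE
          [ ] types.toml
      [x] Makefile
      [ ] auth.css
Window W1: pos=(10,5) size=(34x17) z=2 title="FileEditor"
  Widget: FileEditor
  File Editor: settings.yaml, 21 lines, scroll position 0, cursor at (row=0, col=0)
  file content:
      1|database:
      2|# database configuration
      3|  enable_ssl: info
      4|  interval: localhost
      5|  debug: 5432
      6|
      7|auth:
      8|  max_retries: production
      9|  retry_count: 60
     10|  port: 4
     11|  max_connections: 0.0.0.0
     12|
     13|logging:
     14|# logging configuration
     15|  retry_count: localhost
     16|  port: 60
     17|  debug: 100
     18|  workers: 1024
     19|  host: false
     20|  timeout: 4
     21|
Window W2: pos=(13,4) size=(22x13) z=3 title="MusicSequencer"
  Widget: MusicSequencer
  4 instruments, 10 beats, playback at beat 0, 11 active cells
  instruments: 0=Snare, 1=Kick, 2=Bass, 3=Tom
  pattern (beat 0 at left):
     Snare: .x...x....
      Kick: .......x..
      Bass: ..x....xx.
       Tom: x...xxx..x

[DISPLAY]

                                                   
            ┏━━━━━━━━━━━━━━━━━━━━┓                 
         ┏━━┃ MusicSequencer     ┃━━━━━━━━┓        
         ┃ F┠────────────────────┨        ┃        
     ┏━━━┠──┃      ▼123456789    ┃────────┨        
     ┃ Ch┃█a┃ Snare·█···█····    ┃       ▲┃        
     ┠───┃# ┃  Kick·······█··    ┃       █┃        
     ┃>[-┃  ┃  Bass··█····██·    ┃       ░┃        
     ┃   ┃  ┃   Tom█···███··█    ┃       ░┃        
     ┃   ┃  ┃                    ┃       ░┃        
     ┃   ┃  ┃                    ┃       ░┃        
     ┃   ┃au┃                    ┃       ░┃        
     ┃   ┃  ┃                    ┃n      ░┃        
     ┃   ┃  ┗━━━━━━━━━━━━━━━━━━━━┛       ░┃        
     ┃   ┃  port: 4                      ░┃        
     ┃   ┃  max_connections: 0.0.0.0     ░┃        
     ┃   ┃                               ░┃        
     ┃   ┃logging:                       ▼┃        
     ┃   ┗━━━━━━━━━━━━━━━━━━━━━━━━━━━━━━━━┛        
     ┗━━━━━━━━━━━━━━━━━━━━━┛                       
                                                   


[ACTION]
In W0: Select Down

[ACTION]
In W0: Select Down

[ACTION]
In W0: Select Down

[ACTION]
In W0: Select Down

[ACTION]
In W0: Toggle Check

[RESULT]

                                                   
            ┏━━━━━━━━━━━━━━━━━━━━┓                 
         ┏━━┃ MusicSequencer     ┃━━━━━━━━┓        
         ┃ F┠────────────────────┨        ┃        
     ┏━━━┠──┃      ▼123456789    ┃────────┨        
     ┃ Ch┃█a┃ Snare·█···█····    ┃       ▲┃        
     ┠───┃# ┃  Kick·······█··    ┃       █┃        
     ┃ [-┃  ┃  Bass··█····██·    ┃       ░┃        
     ┃   ┃  ┃   Tom█···███··█    ┃       ░┃        
     ┃   ┃  ┃                    ┃       ░┃        
     ┃   ┃  ┃                    ┃       ░┃        
     ┃>  ┃au┃                    ┃       ░┃        
     ┃   ┃  ┃                    ┃n      ░┃        
     ┃   ┃  ┗━━━━━━━━━━━━━━━━━━━━┛       ░┃        
     ┃   ┃  port: 4                      ░┃        
     ┃   ┃  max_connections: 0.0.0.0     ░┃        
     ┃   ┃                               ░┃        
     ┃   ┃logging:                       ▼┃        
     ┃   ┗━━━━━━━━━━━━━━━━━━━━━━━━━━━━━━━━┛        
     ┗━━━━━━━━━━━━━━━━━━━━━┛                       
                                                   


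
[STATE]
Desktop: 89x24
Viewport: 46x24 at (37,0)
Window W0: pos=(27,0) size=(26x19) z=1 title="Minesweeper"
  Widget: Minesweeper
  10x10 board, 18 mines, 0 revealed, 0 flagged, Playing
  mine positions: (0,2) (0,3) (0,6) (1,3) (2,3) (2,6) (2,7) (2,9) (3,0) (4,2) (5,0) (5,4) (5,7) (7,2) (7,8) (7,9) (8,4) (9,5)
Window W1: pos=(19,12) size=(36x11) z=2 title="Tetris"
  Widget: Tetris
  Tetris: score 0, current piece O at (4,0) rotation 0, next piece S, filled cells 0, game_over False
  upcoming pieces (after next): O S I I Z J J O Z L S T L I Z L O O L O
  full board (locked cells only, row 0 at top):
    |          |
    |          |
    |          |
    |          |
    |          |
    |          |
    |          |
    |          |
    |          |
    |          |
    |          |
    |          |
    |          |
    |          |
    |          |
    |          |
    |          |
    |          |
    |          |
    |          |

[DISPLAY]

━━━━━━━━━━━━━━━┓                              
per            ┃                              
───────────────┨                              
■              ┃                              
■              ┃                              
■              ┃                              
■              ┃                              
■              ┃                              
■              ┃                              
■              ┃                              
■              ┃                              
■              ┃                              
━━━━━━━━━━━━━━━━━┓                            
                 ┃                            
─────────────────┨                            
                 ┃                            
                 ┃                            
                 ┃                            
                 ┃                            
                 ┃                            
                 ┃                            
                 ┃                            
━━━━━━━━━━━━━━━━━┛                            
                                              


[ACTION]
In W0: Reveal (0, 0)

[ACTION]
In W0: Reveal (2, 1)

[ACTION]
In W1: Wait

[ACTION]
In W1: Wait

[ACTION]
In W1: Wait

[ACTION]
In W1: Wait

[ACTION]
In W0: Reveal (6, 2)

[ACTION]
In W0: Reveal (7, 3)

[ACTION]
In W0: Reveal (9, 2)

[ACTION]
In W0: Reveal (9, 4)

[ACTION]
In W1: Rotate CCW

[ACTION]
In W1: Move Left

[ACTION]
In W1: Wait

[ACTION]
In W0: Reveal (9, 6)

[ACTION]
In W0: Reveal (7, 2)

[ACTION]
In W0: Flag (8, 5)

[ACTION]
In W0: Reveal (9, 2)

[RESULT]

━━━━━━━━━━━━━━━┓                              
per            ┃                              
───────────────┨                              
■              ┃                              
■              ┃                              
✹              ┃                              
■              ┃                              
■              ┃                              
■              ┃                              
■              ┃                              
✹              ┃                              
■              ┃                              
━━━━━━━━━━━━━━━━━┓                            
                 ┃                            
─────────────────┨                            
                 ┃                            
                 ┃                            
                 ┃                            
                 ┃                            
                 ┃                            
                 ┃                            
                 ┃                            
━━━━━━━━━━━━━━━━━┛                            
                                              


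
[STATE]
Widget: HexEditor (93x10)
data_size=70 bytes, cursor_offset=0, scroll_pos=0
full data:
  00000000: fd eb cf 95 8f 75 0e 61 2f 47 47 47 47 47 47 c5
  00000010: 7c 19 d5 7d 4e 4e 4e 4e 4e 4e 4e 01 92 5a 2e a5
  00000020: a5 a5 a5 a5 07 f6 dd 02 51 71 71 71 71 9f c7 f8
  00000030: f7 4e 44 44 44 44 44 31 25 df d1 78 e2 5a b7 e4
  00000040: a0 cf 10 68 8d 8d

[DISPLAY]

00000000  FD eb cf 95 8f 75 0e 61  2f 47 47 47 47 47 47 c5  |.....u.a/GGGGGG.|               
00000010  7c 19 d5 7d 4e 4e 4e 4e  4e 4e 4e 01 92 5a 2e a5  ||..}NNNNNNN..Z..|               
00000020  a5 a5 a5 a5 07 f6 dd 02  51 71 71 71 71 9f c7 f8  |........Qqqqq...|               
00000030  f7 4e 44 44 44 44 44 31  25 df d1 78 e2 5a b7 e4  |.NDDDDD1%..x.Z..|               
00000040  a0 cf 10 68 8d 8d                                 |...h..          |               
                                                                                             
                                                                                             
                                                                                             
                                                                                             
                                                                                             


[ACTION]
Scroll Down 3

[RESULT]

00000030  f7 4e 44 44 44 44 44 31  25 df d1 78 e2 5a b7 e4  |.NDDDDD1%..x.Z..|               
00000040  a0 cf 10 68 8d 8d                                 |...h..          |               
                                                                                             
                                                                                             
                                                                                             
                                                                                             
                                                                                             
                                                                                             
                                                                                             
                                                                                             


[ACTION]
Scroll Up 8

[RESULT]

00000000  FD eb cf 95 8f 75 0e 61  2f 47 47 47 47 47 47 c5  |.....u.a/GGGGGG.|               
00000010  7c 19 d5 7d 4e 4e 4e 4e  4e 4e 4e 01 92 5a 2e a5  ||..}NNNNNNN..Z..|               
00000020  a5 a5 a5 a5 07 f6 dd 02  51 71 71 71 71 9f c7 f8  |........Qqqqq...|               
00000030  f7 4e 44 44 44 44 44 31  25 df d1 78 e2 5a b7 e4  |.NDDDDD1%..x.Z..|               
00000040  a0 cf 10 68 8d 8d                                 |...h..          |               
                                                                                             
                                                                                             
                                                                                             
                                                                                             
                                                                                             


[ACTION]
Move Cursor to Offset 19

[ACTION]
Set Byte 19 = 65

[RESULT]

00000000  fd eb cf 95 8f 75 0e 61  2f 47 47 47 47 47 47 c5  |.....u.a/GGGGGG.|               
00000010  7c 19 d5 65 4e 4e 4e 4e  4e 4e 4e 01 92 5a 2e a5  ||..eNNNNNNN..Z..|               
00000020  a5 a5 a5 a5 07 f6 dd 02  51 71 71 71 71 9f c7 f8  |........Qqqqq...|               
00000030  f7 4e 44 44 44 44 44 31  25 df d1 78 e2 5a b7 e4  |.NDDDDD1%..x.Z..|               
00000040  a0 cf 10 68 8d 8d                                 |...h..          |               
                                                                                             
                                                                                             
                                                                                             
                                                                                             
                                                                                             
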